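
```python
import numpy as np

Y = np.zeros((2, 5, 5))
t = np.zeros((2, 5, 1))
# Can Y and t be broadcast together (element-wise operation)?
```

Yes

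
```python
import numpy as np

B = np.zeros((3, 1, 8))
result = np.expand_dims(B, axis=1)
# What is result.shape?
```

(3, 1, 1, 8)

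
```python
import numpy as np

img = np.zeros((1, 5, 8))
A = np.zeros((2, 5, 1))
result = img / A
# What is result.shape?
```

(2, 5, 8)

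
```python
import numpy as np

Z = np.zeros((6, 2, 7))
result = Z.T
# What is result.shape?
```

(7, 2, 6)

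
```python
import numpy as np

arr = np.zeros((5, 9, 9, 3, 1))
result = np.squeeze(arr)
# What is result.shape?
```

(5, 9, 9, 3)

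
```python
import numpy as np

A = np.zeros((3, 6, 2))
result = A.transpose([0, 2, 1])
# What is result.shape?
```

(3, 2, 6)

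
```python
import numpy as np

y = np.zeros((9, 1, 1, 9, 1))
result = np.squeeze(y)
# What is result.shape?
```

(9, 9)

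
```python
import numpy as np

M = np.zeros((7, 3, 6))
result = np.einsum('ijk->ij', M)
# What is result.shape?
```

(7, 3)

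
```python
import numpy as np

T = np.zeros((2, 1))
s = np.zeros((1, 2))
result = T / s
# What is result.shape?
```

(2, 2)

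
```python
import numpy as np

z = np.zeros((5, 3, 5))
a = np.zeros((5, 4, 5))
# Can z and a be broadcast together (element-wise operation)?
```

No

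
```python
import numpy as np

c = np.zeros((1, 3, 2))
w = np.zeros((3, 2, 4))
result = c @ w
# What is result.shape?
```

(3, 3, 4)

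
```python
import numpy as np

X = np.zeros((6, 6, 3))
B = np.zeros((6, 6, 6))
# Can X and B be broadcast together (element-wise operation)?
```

No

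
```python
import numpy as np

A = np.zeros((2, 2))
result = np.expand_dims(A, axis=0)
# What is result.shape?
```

(1, 2, 2)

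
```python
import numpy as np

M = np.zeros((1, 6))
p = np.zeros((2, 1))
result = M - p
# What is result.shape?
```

(2, 6)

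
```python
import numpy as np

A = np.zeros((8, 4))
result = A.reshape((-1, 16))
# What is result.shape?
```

(2, 16)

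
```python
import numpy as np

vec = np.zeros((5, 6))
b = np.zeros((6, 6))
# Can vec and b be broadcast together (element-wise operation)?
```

No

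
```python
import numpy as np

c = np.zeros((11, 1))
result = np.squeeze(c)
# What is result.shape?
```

(11,)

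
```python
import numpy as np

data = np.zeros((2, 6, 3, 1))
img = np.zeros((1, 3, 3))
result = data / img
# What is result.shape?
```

(2, 6, 3, 3)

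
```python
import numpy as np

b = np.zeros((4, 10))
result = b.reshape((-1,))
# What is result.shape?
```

(40,)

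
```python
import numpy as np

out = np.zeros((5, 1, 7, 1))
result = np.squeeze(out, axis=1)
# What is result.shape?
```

(5, 7, 1)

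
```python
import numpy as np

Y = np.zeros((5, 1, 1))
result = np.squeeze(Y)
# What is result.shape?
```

(5,)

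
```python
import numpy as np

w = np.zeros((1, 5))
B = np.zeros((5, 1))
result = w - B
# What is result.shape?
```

(5, 5)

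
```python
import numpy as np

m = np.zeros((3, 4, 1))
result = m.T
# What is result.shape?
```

(1, 4, 3)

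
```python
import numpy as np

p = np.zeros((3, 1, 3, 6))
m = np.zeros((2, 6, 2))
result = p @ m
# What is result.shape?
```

(3, 2, 3, 2)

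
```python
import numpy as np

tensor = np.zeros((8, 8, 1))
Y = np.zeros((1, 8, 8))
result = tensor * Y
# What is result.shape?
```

(8, 8, 8)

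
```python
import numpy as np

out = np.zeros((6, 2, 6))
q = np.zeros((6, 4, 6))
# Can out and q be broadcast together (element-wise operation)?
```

No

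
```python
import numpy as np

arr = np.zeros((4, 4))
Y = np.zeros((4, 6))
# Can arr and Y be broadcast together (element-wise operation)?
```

No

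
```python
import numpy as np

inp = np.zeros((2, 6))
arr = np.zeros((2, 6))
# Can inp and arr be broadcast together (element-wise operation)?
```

Yes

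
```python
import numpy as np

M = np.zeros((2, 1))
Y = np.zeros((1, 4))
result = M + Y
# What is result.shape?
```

(2, 4)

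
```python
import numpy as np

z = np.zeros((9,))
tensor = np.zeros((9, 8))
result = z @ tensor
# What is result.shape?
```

(8,)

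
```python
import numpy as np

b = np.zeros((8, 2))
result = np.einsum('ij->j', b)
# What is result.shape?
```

(2,)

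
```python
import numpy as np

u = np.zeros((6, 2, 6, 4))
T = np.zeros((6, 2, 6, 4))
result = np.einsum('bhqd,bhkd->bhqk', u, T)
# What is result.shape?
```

(6, 2, 6, 6)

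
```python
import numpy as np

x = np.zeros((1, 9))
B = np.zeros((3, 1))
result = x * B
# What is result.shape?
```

(3, 9)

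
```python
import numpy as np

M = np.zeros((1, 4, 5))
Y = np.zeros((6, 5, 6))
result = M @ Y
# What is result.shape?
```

(6, 4, 6)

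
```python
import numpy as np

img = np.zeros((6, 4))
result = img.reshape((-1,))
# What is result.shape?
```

(24,)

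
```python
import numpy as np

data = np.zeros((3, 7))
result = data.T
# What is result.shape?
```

(7, 3)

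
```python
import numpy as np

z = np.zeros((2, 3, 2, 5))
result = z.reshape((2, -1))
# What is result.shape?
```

(2, 30)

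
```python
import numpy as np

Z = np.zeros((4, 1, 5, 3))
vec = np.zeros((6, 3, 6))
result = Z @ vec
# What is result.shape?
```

(4, 6, 5, 6)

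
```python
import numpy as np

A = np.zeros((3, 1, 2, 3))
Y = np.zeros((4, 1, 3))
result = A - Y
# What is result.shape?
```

(3, 4, 2, 3)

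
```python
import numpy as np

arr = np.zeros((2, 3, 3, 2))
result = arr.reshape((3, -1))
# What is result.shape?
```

(3, 12)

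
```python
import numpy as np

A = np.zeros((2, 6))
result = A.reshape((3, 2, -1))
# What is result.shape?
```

(3, 2, 2)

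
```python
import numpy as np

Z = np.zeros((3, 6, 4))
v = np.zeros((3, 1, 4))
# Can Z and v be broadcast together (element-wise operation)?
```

Yes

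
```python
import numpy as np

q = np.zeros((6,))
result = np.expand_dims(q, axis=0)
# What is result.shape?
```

(1, 6)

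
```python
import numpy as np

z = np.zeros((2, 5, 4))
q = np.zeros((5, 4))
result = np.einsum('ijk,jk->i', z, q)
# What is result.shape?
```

(2,)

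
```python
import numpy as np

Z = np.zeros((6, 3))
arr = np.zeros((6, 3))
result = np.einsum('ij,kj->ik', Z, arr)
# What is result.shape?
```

(6, 6)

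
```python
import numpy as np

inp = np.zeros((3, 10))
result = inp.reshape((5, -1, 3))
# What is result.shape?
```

(5, 2, 3)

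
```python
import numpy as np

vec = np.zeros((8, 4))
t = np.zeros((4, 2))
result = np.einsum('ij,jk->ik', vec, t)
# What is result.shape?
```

(8, 2)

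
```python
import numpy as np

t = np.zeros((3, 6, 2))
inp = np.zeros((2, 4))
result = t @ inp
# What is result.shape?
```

(3, 6, 4)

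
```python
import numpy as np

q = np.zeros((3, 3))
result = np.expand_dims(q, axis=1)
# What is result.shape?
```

(3, 1, 3)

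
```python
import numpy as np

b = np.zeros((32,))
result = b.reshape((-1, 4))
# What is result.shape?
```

(8, 4)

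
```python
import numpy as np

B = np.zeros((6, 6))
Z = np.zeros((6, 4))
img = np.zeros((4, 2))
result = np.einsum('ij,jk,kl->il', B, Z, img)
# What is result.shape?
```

(6, 2)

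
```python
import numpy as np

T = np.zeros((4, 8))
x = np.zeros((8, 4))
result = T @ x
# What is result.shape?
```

(4, 4)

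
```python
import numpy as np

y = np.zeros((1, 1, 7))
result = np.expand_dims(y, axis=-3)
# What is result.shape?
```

(1, 1, 1, 7)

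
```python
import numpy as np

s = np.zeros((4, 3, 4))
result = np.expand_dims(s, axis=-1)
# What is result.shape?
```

(4, 3, 4, 1)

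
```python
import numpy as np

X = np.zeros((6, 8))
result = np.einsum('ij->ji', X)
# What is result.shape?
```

(8, 6)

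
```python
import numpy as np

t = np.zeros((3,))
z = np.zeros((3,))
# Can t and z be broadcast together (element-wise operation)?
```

Yes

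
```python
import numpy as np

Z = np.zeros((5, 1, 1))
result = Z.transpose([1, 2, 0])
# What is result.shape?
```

(1, 1, 5)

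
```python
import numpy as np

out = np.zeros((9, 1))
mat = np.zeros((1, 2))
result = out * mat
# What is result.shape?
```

(9, 2)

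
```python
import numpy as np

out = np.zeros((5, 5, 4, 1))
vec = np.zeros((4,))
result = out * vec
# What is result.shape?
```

(5, 5, 4, 4)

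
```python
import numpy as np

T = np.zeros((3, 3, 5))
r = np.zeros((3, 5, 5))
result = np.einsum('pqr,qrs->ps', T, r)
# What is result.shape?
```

(3, 5)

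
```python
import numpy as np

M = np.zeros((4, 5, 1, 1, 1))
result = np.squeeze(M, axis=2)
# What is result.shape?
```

(4, 5, 1, 1)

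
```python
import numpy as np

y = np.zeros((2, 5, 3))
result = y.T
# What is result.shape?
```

(3, 5, 2)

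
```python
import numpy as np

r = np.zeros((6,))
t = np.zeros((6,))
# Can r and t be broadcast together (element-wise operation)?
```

Yes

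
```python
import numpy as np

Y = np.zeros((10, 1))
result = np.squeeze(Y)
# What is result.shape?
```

(10,)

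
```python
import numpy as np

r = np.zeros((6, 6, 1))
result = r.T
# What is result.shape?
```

(1, 6, 6)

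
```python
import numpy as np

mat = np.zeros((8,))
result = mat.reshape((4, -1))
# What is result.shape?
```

(4, 2)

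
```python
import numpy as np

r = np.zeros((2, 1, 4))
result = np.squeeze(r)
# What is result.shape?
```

(2, 4)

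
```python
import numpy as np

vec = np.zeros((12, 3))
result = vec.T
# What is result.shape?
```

(3, 12)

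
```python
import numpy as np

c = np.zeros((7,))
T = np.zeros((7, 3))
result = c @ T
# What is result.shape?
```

(3,)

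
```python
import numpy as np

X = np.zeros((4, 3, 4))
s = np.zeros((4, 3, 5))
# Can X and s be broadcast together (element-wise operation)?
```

No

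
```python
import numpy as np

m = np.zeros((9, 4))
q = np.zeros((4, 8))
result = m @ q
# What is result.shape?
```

(9, 8)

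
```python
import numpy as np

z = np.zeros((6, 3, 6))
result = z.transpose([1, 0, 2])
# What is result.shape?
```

(3, 6, 6)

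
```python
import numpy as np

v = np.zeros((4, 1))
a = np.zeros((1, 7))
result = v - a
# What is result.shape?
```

(4, 7)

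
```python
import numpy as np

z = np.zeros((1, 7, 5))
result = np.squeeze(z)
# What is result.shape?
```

(7, 5)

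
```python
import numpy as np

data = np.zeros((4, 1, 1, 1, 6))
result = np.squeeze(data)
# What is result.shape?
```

(4, 6)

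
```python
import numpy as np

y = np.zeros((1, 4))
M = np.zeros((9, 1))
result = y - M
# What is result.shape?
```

(9, 4)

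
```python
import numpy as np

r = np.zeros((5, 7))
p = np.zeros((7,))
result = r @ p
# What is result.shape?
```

(5,)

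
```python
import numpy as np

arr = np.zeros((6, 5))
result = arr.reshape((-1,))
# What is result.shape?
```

(30,)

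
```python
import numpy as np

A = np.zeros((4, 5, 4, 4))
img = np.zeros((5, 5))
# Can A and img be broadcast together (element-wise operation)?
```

No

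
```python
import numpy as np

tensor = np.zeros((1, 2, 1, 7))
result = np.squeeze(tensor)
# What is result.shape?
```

(2, 7)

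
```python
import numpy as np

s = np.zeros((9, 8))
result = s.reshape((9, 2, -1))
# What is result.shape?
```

(9, 2, 4)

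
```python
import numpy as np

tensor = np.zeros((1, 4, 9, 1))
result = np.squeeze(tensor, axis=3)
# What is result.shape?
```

(1, 4, 9)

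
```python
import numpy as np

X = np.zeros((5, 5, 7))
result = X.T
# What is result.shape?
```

(7, 5, 5)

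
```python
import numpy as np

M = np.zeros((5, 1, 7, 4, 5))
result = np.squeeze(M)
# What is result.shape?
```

(5, 7, 4, 5)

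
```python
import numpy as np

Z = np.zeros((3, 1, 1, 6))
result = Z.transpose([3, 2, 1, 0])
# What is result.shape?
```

(6, 1, 1, 3)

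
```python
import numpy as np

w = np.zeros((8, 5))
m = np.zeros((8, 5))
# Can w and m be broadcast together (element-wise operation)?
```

Yes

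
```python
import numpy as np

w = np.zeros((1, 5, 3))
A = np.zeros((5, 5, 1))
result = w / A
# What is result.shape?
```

(5, 5, 3)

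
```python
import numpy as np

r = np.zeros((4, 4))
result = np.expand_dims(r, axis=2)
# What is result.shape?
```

(4, 4, 1)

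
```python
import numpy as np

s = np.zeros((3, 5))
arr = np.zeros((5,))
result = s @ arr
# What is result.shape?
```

(3,)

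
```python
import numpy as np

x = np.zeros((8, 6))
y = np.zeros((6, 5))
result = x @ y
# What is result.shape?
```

(8, 5)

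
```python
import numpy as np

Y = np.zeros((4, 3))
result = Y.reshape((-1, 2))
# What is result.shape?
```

(6, 2)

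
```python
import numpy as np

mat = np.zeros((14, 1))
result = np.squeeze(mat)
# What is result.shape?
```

(14,)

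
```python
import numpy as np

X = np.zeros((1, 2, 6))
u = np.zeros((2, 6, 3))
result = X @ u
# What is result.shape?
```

(2, 2, 3)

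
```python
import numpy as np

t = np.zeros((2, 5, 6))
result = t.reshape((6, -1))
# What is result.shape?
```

(6, 10)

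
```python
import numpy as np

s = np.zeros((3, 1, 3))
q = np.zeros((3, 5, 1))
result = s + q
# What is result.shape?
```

(3, 5, 3)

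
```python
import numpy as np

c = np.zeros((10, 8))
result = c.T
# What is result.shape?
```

(8, 10)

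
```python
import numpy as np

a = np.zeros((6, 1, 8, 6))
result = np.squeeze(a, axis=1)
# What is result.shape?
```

(6, 8, 6)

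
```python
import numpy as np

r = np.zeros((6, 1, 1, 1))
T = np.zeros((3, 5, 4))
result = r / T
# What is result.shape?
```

(6, 3, 5, 4)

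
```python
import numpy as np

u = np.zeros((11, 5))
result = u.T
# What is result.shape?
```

(5, 11)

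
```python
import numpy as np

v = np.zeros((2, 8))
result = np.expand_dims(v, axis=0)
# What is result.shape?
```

(1, 2, 8)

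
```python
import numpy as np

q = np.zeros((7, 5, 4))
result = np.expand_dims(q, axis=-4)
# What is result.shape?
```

(1, 7, 5, 4)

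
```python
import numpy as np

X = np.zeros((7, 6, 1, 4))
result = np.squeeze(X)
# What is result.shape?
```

(7, 6, 4)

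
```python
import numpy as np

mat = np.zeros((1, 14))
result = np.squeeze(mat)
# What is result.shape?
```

(14,)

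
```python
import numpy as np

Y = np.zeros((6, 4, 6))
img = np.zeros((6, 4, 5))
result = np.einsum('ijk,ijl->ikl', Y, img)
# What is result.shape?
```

(6, 6, 5)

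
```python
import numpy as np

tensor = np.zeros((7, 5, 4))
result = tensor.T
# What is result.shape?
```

(4, 5, 7)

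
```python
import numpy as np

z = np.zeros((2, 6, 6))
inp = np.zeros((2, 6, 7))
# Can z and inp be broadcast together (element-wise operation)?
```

No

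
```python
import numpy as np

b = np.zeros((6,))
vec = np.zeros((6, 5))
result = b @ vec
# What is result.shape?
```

(5,)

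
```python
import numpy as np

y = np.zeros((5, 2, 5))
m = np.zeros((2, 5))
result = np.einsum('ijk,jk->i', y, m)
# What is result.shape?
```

(5,)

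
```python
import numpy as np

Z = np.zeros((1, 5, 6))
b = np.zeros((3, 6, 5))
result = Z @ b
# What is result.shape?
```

(3, 5, 5)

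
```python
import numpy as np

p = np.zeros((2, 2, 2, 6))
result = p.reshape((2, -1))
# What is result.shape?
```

(2, 24)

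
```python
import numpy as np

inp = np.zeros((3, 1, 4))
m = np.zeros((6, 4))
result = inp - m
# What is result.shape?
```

(3, 6, 4)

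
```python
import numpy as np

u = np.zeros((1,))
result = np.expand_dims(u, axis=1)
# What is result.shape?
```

(1, 1)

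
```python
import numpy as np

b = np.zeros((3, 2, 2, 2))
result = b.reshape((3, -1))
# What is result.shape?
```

(3, 8)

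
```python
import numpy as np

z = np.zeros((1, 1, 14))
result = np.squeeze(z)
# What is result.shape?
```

(14,)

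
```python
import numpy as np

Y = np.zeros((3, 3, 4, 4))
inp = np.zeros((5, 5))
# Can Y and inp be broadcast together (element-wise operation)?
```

No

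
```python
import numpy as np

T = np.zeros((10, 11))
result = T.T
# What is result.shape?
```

(11, 10)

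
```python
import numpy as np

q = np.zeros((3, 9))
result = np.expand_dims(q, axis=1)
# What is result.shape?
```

(3, 1, 9)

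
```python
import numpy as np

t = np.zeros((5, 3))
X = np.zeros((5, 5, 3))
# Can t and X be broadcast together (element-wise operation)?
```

Yes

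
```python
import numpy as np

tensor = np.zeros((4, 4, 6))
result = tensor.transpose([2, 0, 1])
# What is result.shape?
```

(6, 4, 4)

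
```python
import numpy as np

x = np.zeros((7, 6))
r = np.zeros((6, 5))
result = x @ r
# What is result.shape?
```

(7, 5)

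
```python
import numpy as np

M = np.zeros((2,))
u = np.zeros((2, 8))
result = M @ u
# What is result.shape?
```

(8,)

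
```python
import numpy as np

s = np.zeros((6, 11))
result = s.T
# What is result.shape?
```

(11, 6)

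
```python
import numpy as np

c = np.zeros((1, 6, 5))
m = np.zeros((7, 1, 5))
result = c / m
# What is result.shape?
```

(7, 6, 5)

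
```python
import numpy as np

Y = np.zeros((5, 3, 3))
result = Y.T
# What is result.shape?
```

(3, 3, 5)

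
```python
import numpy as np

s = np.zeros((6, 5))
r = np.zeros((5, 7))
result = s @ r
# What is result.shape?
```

(6, 7)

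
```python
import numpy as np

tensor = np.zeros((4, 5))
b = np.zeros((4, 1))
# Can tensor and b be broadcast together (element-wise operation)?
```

Yes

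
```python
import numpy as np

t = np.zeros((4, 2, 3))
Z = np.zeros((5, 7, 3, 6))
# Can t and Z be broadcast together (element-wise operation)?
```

No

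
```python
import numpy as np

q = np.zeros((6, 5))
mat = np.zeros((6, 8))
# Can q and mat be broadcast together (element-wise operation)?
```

No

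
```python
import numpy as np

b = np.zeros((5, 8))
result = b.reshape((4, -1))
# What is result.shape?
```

(4, 10)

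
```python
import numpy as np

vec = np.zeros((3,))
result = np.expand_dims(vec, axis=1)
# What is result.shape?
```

(3, 1)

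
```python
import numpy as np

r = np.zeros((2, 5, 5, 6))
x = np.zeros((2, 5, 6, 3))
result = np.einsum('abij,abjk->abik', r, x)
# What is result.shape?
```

(2, 5, 5, 3)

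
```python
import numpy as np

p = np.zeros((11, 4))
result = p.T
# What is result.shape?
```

(4, 11)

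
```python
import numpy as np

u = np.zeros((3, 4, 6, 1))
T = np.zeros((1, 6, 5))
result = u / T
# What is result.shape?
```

(3, 4, 6, 5)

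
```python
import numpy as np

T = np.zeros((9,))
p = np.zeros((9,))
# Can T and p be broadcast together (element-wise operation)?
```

Yes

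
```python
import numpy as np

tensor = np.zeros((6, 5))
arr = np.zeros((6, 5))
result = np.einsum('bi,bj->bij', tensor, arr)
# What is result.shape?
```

(6, 5, 5)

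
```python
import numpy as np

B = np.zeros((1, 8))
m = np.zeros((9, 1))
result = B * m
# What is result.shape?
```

(9, 8)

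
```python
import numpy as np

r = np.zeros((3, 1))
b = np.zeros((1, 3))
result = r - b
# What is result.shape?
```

(3, 3)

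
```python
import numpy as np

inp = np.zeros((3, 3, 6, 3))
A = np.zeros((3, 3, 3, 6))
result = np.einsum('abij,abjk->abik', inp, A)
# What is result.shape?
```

(3, 3, 6, 6)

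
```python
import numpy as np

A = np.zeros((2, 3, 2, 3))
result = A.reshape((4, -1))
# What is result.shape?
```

(4, 9)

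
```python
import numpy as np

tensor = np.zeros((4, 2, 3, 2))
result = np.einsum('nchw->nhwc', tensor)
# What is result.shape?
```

(4, 3, 2, 2)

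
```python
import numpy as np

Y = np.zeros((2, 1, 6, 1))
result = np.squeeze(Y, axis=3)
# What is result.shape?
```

(2, 1, 6)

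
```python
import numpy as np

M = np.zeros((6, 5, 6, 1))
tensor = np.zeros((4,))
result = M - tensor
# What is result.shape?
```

(6, 5, 6, 4)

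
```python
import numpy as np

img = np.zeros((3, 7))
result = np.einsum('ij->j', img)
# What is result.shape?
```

(7,)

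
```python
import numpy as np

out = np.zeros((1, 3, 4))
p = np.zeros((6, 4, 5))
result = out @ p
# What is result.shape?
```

(6, 3, 5)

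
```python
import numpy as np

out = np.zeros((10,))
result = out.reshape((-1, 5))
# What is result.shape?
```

(2, 5)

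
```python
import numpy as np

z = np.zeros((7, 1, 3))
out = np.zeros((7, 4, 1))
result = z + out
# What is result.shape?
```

(7, 4, 3)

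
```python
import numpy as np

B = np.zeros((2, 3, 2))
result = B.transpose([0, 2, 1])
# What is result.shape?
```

(2, 2, 3)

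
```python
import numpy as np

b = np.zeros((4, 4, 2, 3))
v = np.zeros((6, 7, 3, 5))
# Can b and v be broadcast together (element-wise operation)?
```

No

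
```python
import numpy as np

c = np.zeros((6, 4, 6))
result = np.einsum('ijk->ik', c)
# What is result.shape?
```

(6, 6)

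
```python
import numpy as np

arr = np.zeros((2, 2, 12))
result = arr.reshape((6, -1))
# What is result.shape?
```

(6, 8)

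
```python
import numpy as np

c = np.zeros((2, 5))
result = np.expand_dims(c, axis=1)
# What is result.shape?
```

(2, 1, 5)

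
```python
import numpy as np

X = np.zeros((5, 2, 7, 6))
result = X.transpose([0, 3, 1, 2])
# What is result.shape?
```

(5, 6, 2, 7)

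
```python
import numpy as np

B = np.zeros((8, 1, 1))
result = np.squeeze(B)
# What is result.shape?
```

(8,)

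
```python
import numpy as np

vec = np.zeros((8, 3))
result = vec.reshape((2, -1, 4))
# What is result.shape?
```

(2, 3, 4)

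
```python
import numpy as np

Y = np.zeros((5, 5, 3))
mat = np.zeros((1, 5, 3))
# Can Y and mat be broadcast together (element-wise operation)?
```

Yes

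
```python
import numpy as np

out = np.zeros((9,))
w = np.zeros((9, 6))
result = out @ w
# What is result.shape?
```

(6,)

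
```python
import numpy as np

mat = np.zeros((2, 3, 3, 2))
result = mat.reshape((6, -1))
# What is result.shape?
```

(6, 6)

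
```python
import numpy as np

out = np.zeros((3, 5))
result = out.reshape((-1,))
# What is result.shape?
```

(15,)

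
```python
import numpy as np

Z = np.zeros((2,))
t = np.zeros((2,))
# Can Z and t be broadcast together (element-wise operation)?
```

Yes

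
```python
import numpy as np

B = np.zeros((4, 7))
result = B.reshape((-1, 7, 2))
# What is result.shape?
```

(2, 7, 2)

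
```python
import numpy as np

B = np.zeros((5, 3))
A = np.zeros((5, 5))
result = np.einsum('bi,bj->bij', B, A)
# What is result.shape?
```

(5, 3, 5)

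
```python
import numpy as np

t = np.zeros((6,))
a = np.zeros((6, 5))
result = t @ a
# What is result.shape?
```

(5,)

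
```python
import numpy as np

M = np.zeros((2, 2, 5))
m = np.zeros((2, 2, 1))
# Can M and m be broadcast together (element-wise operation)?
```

Yes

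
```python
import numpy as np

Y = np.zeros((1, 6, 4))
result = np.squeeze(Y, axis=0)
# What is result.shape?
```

(6, 4)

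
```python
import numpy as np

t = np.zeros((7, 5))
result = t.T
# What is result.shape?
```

(5, 7)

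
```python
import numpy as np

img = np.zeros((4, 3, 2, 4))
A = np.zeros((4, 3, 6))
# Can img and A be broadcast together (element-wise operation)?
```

No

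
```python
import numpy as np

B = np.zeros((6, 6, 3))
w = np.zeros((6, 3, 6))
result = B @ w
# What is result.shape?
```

(6, 6, 6)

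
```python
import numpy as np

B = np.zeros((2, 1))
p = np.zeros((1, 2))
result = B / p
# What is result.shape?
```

(2, 2)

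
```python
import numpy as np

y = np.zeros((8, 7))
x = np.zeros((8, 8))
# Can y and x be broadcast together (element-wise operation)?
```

No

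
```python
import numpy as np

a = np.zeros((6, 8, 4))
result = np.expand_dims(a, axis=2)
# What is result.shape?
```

(6, 8, 1, 4)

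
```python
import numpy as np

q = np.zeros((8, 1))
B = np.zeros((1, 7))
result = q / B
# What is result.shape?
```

(8, 7)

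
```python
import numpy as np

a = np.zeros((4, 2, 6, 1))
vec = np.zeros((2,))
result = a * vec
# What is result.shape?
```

(4, 2, 6, 2)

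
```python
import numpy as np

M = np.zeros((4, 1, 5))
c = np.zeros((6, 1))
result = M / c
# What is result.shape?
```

(4, 6, 5)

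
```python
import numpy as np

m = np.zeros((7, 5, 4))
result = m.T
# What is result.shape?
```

(4, 5, 7)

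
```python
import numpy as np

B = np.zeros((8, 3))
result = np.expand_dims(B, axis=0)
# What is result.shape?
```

(1, 8, 3)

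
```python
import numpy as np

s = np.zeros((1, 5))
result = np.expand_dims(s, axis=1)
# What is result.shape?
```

(1, 1, 5)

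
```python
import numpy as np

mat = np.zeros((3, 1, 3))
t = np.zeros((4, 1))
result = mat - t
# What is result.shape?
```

(3, 4, 3)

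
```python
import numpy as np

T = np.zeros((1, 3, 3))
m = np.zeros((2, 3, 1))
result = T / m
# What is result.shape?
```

(2, 3, 3)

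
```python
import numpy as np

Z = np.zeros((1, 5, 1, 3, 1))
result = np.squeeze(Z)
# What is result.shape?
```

(5, 3)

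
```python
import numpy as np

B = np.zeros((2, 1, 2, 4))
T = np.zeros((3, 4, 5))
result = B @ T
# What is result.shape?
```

(2, 3, 2, 5)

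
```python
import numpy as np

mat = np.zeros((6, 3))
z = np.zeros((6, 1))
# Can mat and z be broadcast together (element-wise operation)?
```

Yes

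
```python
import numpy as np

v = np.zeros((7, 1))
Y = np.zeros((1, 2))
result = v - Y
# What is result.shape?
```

(7, 2)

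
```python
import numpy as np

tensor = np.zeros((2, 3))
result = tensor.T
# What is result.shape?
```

(3, 2)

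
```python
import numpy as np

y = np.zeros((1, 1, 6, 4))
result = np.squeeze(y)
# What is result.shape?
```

(6, 4)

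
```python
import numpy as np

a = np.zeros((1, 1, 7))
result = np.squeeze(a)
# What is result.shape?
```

(7,)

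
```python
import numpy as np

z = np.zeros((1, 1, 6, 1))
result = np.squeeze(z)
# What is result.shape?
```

(6,)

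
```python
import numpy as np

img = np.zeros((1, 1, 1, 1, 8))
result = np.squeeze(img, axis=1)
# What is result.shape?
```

(1, 1, 1, 8)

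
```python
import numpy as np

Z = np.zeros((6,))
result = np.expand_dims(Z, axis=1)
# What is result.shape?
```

(6, 1)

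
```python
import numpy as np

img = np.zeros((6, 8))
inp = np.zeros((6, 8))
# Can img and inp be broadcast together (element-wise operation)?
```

Yes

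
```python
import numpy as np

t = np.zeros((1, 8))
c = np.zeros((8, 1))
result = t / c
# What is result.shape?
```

(8, 8)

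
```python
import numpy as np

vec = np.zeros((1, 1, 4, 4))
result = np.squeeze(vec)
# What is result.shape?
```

(4, 4)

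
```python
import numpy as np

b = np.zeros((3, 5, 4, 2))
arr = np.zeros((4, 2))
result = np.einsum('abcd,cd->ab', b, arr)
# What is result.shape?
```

(3, 5)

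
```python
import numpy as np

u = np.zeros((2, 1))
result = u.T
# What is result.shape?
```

(1, 2)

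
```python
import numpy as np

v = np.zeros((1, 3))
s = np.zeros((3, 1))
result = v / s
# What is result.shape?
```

(3, 3)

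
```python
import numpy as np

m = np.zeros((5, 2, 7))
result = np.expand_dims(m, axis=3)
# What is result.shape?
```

(5, 2, 7, 1)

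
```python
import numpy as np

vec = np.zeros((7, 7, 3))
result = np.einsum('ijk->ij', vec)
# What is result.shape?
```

(7, 7)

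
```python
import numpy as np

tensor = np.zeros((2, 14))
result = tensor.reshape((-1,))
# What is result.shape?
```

(28,)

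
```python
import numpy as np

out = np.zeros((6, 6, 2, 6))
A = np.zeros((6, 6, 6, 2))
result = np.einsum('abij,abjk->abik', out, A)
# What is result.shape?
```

(6, 6, 2, 2)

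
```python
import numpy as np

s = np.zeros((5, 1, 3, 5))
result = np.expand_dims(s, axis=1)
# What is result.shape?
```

(5, 1, 1, 3, 5)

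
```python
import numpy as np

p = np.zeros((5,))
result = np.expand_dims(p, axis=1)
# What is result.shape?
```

(5, 1)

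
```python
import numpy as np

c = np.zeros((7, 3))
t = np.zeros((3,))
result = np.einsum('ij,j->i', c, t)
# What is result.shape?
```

(7,)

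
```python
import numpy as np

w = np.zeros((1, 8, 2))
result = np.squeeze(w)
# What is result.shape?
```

(8, 2)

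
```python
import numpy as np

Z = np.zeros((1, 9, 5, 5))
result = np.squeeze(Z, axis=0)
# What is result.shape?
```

(9, 5, 5)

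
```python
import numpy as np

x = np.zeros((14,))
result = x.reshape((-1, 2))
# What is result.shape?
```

(7, 2)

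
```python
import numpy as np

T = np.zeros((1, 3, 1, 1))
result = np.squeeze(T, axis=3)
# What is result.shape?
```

(1, 3, 1)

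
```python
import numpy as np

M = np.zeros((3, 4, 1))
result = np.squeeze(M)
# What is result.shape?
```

(3, 4)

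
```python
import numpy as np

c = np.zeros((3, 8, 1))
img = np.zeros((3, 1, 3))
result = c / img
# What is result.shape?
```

(3, 8, 3)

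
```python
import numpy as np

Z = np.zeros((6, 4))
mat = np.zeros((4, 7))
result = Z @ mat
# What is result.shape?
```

(6, 7)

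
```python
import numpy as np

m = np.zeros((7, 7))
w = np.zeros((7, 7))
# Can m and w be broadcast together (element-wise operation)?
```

Yes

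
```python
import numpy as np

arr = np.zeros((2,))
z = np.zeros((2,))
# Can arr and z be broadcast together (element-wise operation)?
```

Yes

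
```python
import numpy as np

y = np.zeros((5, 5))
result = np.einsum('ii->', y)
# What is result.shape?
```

()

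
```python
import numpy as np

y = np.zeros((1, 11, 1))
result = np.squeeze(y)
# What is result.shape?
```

(11,)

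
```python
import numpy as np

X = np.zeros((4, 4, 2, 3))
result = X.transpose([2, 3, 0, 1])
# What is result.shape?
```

(2, 3, 4, 4)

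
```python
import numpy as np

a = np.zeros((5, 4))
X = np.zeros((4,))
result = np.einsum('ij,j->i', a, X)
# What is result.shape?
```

(5,)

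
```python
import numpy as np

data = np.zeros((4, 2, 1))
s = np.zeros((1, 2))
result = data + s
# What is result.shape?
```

(4, 2, 2)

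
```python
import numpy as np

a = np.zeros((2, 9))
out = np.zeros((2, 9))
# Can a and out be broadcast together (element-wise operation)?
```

Yes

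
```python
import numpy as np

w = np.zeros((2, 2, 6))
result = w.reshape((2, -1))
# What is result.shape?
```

(2, 12)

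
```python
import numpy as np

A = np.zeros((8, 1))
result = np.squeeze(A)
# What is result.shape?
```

(8,)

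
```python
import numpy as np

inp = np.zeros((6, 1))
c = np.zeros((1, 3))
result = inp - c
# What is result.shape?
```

(6, 3)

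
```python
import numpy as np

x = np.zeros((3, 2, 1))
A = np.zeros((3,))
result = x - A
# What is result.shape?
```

(3, 2, 3)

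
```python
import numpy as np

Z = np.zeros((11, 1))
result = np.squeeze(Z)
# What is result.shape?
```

(11,)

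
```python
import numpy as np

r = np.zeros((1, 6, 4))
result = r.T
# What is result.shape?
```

(4, 6, 1)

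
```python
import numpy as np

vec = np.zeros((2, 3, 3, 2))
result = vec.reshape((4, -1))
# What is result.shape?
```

(4, 9)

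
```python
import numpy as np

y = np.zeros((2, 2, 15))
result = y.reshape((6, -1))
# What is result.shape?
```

(6, 10)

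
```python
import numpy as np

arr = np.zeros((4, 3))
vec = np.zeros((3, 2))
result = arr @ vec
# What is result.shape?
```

(4, 2)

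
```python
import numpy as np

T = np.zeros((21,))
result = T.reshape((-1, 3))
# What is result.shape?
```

(7, 3)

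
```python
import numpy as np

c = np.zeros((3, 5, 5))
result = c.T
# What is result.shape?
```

(5, 5, 3)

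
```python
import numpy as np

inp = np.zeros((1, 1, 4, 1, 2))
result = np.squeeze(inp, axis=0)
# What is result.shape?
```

(1, 4, 1, 2)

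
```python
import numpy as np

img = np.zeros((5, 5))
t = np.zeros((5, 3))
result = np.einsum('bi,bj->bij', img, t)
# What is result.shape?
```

(5, 5, 3)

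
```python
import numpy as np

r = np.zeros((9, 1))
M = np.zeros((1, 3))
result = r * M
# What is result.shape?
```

(9, 3)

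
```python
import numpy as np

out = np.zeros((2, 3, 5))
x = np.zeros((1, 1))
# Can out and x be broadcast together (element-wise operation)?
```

Yes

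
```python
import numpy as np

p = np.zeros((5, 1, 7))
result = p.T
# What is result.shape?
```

(7, 1, 5)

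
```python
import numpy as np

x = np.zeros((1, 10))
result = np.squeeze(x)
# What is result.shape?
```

(10,)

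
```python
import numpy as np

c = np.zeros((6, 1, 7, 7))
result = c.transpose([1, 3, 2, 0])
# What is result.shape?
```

(1, 7, 7, 6)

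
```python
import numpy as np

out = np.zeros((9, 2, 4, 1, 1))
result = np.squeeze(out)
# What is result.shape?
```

(9, 2, 4)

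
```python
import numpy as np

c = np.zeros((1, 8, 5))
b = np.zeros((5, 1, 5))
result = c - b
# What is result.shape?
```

(5, 8, 5)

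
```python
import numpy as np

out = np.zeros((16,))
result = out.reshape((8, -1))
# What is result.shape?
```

(8, 2)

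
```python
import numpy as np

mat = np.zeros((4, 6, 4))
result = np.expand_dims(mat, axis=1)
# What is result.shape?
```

(4, 1, 6, 4)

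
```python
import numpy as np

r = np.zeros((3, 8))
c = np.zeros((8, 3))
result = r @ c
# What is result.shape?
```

(3, 3)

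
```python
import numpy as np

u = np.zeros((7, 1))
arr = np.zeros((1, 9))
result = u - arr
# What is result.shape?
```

(7, 9)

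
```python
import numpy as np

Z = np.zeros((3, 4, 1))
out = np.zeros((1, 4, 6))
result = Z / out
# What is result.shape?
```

(3, 4, 6)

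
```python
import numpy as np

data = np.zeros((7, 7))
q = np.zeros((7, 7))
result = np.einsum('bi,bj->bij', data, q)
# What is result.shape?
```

(7, 7, 7)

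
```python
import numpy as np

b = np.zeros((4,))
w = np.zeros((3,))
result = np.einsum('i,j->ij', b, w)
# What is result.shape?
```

(4, 3)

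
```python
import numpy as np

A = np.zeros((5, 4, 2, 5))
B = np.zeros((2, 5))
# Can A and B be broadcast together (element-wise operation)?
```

Yes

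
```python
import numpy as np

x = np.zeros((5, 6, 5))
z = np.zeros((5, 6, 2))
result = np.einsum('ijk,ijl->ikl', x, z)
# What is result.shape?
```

(5, 5, 2)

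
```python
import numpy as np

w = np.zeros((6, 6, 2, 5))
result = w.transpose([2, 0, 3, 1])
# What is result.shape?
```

(2, 6, 5, 6)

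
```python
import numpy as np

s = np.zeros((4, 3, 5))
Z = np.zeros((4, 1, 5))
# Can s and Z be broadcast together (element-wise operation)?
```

Yes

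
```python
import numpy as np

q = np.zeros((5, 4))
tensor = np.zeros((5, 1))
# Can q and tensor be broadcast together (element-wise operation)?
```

Yes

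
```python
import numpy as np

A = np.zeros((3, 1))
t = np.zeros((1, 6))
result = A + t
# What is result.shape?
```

(3, 6)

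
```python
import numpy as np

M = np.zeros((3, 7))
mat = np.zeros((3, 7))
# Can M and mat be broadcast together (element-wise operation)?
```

Yes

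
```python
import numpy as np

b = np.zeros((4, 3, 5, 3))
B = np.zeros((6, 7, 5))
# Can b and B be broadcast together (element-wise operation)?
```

No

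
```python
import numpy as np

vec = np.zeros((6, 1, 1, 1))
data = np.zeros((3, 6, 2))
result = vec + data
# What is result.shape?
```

(6, 3, 6, 2)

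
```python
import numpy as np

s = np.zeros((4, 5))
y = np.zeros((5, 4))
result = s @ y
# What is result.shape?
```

(4, 4)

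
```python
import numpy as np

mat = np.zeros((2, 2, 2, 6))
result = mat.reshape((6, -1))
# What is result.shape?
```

(6, 8)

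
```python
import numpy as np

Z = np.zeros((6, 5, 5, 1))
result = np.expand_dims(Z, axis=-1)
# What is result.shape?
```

(6, 5, 5, 1, 1)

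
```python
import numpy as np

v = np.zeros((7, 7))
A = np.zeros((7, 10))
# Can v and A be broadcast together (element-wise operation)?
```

No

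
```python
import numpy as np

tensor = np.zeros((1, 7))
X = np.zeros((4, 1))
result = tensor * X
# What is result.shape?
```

(4, 7)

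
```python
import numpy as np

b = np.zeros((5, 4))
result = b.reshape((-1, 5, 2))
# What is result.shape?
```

(2, 5, 2)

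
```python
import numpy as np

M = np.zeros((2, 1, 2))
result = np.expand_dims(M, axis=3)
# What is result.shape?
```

(2, 1, 2, 1)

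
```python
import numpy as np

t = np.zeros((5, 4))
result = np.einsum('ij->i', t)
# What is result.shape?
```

(5,)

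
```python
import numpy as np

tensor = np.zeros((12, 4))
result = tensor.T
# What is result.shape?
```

(4, 12)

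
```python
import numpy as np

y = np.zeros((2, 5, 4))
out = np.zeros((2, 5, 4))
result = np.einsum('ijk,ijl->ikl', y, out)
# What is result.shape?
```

(2, 4, 4)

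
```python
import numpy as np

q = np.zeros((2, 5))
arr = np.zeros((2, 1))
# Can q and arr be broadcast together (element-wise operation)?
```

Yes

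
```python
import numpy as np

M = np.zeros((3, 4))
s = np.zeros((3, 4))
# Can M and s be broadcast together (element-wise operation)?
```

Yes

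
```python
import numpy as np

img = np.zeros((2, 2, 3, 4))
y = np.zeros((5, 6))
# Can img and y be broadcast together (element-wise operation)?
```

No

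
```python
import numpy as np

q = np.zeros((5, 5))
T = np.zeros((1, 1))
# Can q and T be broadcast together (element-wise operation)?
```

Yes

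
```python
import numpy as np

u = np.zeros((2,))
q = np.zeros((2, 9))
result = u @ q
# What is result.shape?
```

(9,)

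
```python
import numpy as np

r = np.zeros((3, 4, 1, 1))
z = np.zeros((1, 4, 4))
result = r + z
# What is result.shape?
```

(3, 4, 4, 4)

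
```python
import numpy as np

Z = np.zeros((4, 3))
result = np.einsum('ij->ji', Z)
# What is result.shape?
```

(3, 4)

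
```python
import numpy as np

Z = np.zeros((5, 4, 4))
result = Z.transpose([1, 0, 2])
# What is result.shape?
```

(4, 5, 4)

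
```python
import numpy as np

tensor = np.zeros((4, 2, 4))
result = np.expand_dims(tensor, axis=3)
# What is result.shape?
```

(4, 2, 4, 1)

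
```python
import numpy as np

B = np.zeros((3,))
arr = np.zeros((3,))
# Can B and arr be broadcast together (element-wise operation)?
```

Yes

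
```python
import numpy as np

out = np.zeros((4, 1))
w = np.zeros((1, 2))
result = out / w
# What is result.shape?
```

(4, 2)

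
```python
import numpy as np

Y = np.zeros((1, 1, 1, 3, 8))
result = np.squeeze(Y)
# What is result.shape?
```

(3, 8)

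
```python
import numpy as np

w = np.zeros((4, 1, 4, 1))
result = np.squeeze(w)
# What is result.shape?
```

(4, 4)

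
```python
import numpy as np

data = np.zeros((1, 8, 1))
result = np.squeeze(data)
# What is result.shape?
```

(8,)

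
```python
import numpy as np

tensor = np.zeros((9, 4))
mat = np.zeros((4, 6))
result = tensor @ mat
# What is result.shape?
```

(9, 6)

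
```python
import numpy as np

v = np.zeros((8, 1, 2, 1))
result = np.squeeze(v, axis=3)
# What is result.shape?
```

(8, 1, 2)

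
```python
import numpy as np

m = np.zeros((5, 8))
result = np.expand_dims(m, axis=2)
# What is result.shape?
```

(5, 8, 1)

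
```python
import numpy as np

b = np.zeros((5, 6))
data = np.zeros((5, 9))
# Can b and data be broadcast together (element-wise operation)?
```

No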